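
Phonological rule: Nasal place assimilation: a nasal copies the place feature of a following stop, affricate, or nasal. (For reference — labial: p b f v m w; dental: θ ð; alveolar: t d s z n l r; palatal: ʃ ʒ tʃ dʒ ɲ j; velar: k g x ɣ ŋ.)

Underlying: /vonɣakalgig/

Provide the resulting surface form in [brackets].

[vonɣakalgig]

no segment meets the rule's conditions; no change.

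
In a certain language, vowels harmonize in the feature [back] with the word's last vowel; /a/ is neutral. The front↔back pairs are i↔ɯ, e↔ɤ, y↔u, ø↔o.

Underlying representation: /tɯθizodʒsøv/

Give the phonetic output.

/ɯ/ harmonizes with /ø/ ([-back]) → [i]
/o/ harmonizes with /ø/ ([-back]) → [ø]

[tiθizødʒsøv]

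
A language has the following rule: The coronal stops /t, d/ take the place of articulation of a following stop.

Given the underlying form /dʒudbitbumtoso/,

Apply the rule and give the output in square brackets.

[dʒubbipbumtoso]

/d/ before /b/ (labial) → [b]
/t/ before /b/ (labial) → [p]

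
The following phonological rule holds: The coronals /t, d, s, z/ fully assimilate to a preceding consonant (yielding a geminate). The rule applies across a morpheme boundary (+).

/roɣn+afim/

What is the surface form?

no segment meets the rule's conditions; no change.

[roɣn+afim]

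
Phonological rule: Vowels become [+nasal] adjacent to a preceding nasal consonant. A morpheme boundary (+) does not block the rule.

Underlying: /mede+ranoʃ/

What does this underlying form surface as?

[mẽde+ranõʃ]

/e/ after nasal /m/ → [ẽ]
/o/ after nasal /n/ → [õ]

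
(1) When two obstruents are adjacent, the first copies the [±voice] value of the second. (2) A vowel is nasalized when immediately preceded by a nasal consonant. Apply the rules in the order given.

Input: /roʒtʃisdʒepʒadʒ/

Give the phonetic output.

[roʃtʃizdʒebʒadʒ]

Rule 1: /ʒ/ before /tʃ/ (voiceless) → [ʃ]
Rule 1: /s/ before /dʒ/ (voiced) → [z]
Rule 1: /p/ before /ʒ/ (voiced) → [b]
After rule 1: roʃtʃizdʒebʒadʒ
Rule 2: no segment meets the rule's conditions; no change.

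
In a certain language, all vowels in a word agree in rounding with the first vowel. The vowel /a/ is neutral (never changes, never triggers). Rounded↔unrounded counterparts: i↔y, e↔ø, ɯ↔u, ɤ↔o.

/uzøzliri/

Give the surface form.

[uzøzlyry]

/i/ harmonizes with /u/ ([+round]) → [y]
/i/ harmonizes with /u/ ([+round]) → [y]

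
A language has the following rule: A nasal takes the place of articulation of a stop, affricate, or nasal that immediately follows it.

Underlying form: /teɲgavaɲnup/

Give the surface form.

[teŋgavannup]

/ɲ/ before /g/ (velar) → [ŋ]
/ɲ/ before /n/ (alveolar) → [n]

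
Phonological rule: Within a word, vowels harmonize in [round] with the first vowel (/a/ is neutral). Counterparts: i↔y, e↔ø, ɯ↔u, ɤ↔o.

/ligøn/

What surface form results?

/ø/ harmonizes with /i/ ([-round]) → [e]

[ligen]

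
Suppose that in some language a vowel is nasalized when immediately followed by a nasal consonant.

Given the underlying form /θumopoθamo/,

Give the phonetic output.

/u/ before nasal /m/ → [ũ]
/a/ before nasal /m/ → [ã]

[θũmopoθãmo]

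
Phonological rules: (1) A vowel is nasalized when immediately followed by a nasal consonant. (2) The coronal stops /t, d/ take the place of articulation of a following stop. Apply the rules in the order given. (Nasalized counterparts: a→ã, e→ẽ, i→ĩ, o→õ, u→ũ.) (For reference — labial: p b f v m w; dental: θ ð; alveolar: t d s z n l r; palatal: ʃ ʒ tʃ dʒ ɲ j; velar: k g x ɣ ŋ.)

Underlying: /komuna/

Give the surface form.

Rule 1: /o/ before nasal /m/ → [õ]
Rule 1: /u/ before nasal /n/ → [ũ]
After rule 1: kõmũna
Rule 2: no segment meets the rule's conditions; no change.

[kõmũna]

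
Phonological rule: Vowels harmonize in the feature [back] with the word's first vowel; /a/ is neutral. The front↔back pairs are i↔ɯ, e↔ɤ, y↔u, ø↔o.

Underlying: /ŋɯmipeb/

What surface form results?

[ŋɯmɯpɤb]

/i/ harmonizes with /ɯ/ ([+back]) → [ɯ]
/e/ harmonizes with /ɯ/ ([+back]) → [ɤ]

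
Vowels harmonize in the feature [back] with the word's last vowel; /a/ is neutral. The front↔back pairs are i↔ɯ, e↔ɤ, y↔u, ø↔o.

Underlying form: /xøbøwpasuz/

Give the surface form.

/ø/ harmonizes with /u/ ([+back]) → [o]
/ø/ harmonizes with /u/ ([+back]) → [o]

[xobowpasuz]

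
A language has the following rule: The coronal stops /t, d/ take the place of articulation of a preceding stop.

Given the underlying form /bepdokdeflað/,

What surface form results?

/d/ after /p/ (labial) → [b]
/d/ after /k/ (velar) → [g]

[bepbokgeflað]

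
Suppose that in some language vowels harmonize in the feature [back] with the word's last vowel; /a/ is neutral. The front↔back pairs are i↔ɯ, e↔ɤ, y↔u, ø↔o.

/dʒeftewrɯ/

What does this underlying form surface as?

/e/ harmonizes with /ɯ/ ([+back]) → [ɤ]
/e/ harmonizes with /ɯ/ ([+back]) → [ɤ]

[dʒɤftɤwrɯ]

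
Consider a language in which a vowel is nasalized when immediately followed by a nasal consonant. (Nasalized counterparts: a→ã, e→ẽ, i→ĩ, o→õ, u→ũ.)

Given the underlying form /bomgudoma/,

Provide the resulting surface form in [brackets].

[bõmgudõma]

/o/ before nasal /m/ → [õ]
/o/ before nasal /m/ → [õ]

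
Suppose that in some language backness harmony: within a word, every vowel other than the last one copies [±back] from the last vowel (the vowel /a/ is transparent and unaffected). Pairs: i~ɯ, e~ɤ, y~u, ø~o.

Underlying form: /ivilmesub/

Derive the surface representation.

/i/ harmonizes with /u/ ([+back]) → [ɯ]
/i/ harmonizes with /u/ ([+back]) → [ɯ]
/e/ harmonizes with /u/ ([+back]) → [ɤ]

[ɯvɯlmɤsub]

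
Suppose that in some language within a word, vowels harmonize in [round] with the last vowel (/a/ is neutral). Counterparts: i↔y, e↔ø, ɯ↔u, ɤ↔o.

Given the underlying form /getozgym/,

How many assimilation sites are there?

1

/e/ harmonizes with /y/ ([+round]) → [ø]
1 segment changes.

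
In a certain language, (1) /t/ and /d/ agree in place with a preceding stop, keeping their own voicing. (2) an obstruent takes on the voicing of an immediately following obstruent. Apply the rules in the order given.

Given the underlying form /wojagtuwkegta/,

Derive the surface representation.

[wojakkuwkekka]

Rule 1: /t/ after /g/ (velar) → [k]
Rule 1: /t/ after /g/ (velar) → [k]
After rule 1: wojagkuwkegka
Rule 2: /g/ before /k/ (voiceless) → [k]
Rule 2: /g/ before /k/ (voiceless) → [k]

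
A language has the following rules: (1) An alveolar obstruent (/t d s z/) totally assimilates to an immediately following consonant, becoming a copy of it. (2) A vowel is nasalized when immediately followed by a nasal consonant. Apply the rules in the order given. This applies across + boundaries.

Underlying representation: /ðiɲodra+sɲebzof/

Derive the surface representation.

[ðĩɲorrã+ɲɲebzof]

Rule 1: /d/ before /r/ → [r] (total assimilation)
Rule 1: /s/ before /ɲ/ → [ɲ] (total assimilation)
After rule 1: ðiɲorra+ɲɲebzof
Rule 2: /i/ before nasal /ɲ/ → [ĩ]
Rule 2: /a/ before nasal /ɲ/ → [ã]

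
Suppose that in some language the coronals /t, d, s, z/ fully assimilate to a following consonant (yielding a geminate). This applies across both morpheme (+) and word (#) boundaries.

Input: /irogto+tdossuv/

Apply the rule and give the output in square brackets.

[irogto+ddossuv]

/t/ before /d/ → [d] (total assimilation)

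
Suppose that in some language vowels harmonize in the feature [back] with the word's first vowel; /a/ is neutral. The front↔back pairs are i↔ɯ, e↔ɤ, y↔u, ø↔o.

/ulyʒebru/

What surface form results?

[uluʒɤbru]

/y/ harmonizes with /u/ ([+back]) → [u]
/e/ harmonizes with /u/ ([+back]) → [ɤ]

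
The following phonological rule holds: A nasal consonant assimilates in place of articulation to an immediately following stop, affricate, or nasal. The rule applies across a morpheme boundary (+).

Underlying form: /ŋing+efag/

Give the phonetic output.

[ŋiŋg+efag]

/n/ before /g/ (velar) → [ŋ]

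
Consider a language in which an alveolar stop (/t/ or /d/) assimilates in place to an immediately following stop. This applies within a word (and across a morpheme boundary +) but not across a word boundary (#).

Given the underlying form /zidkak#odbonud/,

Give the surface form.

[zigkak#obbonud]

/d/ before /k/ (velar) → [g]
/d/ before /b/ (labial) → [b]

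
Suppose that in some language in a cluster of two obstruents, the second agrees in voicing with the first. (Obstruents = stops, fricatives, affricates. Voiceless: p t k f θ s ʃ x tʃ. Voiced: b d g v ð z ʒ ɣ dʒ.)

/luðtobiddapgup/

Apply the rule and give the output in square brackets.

[luðdobiddapkup]

/t/ after /ð/ (voiced) → [d]
/g/ after /p/ (voiceless) → [k]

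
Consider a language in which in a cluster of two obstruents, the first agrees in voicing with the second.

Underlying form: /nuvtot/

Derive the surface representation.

[nuftot]

/v/ before /t/ (voiceless) → [f]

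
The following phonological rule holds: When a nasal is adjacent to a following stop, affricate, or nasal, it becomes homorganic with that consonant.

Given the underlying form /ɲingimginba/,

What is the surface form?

/n/ before /g/ (velar) → [ŋ]
/m/ before /g/ (velar) → [ŋ]
/n/ before /b/ (labial) → [m]

[ɲiŋgiŋgimba]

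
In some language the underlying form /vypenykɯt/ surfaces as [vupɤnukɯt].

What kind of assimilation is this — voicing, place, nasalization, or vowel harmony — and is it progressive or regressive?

vowel harmony, regressive

/y/→[u] /e/→[ɤ] /y/→[u].
Vowels agree with the last vowel, so the harmony is regressive.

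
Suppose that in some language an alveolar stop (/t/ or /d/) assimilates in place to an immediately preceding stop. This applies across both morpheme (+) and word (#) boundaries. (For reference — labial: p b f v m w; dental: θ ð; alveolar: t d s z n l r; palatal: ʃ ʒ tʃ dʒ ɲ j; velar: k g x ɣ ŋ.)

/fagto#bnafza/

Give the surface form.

/t/ after /g/ (velar) → [k]

[fagko#bnafza]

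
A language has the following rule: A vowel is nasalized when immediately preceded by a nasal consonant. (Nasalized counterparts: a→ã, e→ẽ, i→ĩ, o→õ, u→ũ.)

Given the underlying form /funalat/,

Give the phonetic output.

[funãlat]

/a/ after nasal /n/ → [ã]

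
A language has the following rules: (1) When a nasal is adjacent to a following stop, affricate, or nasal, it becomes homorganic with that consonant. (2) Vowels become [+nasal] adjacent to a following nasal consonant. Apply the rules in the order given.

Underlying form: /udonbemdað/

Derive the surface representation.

[udõmbẽndað]

Rule 1: /n/ before /b/ (labial) → [m]
Rule 1: /m/ before /d/ (alveolar) → [n]
After rule 1: udombendað
Rule 2: /o/ before nasal /m/ → [õ]
Rule 2: /e/ before nasal /n/ → [ẽ]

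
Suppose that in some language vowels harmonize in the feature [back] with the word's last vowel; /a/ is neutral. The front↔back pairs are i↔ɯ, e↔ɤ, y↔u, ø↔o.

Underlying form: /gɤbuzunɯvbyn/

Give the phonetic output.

/ɤ/ harmonizes with /y/ ([-back]) → [e]
/u/ harmonizes with /y/ ([-back]) → [y]
/u/ harmonizes with /y/ ([-back]) → [y]
/ɯ/ harmonizes with /y/ ([-back]) → [i]

[gebyzynivbyn]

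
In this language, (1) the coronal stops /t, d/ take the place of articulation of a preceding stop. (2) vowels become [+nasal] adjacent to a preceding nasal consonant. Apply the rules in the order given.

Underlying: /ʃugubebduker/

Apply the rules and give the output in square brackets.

[ʃugubebbuker]

Rule 1: /d/ after /b/ (labial) → [b]
After rule 1: ʃugubebbuker
Rule 2: no segment meets the rule's conditions; no change.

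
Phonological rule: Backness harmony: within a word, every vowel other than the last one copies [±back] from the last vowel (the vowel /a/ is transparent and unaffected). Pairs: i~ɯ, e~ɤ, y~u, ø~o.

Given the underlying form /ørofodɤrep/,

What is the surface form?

[ørøføderep]

/o/ harmonizes with /e/ ([-back]) → [ø]
/o/ harmonizes with /e/ ([-back]) → [ø]
/ɤ/ harmonizes with /e/ ([-back]) → [e]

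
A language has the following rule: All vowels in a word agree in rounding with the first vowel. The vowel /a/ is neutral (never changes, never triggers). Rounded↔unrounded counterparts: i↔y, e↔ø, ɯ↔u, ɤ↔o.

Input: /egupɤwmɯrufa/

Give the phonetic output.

[egɯpɤwmɯrɯfa]

/u/ harmonizes with /e/ ([-round]) → [ɯ]
/u/ harmonizes with /e/ ([-round]) → [ɯ]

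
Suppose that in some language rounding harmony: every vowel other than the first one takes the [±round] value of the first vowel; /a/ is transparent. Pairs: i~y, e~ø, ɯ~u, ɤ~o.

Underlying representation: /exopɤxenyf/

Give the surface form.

/o/ harmonizes with /e/ ([-round]) → [ɤ]
/y/ harmonizes with /e/ ([-round]) → [i]

[exɤpɤxenif]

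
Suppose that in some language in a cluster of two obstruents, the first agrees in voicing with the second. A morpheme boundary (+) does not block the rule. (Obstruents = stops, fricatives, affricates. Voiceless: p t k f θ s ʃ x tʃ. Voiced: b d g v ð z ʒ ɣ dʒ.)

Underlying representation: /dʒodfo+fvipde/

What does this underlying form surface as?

/d/ before /f/ (voiceless) → [t]
/f/ before /v/ (voiced) → [v]
/p/ before /d/ (voiced) → [b]

[dʒotfo+vvibde]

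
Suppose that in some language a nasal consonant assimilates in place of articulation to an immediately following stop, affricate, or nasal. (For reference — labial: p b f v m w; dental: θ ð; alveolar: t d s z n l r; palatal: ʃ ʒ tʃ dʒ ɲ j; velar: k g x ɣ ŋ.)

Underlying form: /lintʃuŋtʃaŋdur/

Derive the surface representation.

/n/ before /tʃ/ (palatal) → [ɲ]
/ŋ/ before /tʃ/ (palatal) → [ɲ]
/ŋ/ before /d/ (alveolar) → [n]

[liɲtʃuɲtʃandur]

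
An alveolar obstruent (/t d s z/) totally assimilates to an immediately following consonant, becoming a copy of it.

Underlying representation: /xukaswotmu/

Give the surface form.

/s/ before /w/ → [w] (total assimilation)
/t/ before /m/ → [m] (total assimilation)

[xukawwommu]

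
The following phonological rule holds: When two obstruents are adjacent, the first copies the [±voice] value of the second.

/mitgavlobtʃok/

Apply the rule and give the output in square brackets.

/t/ before /g/ (voiced) → [d]
/b/ before /tʃ/ (voiceless) → [p]

[midgavloptʃok]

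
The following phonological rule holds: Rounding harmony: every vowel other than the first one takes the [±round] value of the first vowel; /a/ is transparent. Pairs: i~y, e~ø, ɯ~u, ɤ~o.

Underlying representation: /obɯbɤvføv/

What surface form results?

/ɯ/ harmonizes with /o/ ([+round]) → [u]
/ɤ/ harmonizes with /o/ ([+round]) → [o]

[obubovføv]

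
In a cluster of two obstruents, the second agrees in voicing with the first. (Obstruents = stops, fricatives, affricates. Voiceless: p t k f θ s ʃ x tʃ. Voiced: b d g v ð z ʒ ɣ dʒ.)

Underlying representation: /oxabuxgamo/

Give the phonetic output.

/g/ after /x/ (voiceless) → [k]

[oxabuxkamo]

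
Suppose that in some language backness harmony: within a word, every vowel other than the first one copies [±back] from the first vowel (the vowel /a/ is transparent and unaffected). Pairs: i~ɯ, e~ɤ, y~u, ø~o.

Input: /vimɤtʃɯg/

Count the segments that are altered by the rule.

/ɤ/ harmonizes with /i/ ([-back]) → [e]
/ɯ/ harmonizes with /i/ ([-back]) → [i]
2 segments change.

2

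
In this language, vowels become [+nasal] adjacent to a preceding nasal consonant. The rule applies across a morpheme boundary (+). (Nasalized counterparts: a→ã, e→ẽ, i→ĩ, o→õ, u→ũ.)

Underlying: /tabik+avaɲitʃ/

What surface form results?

[tabik+avaɲĩtʃ]

/i/ after nasal /ɲ/ → [ĩ]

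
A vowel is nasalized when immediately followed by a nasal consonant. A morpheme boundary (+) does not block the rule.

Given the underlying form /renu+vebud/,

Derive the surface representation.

[rẽnu+vebud]

/e/ before nasal /n/ → [ẽ]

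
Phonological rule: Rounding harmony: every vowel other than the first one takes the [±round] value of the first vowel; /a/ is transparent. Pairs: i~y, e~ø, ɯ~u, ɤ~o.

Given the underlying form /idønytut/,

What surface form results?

[idenitɯt]

/ø/ harmonizes with /i/ ([-round]) → [e]
/y/ harmonizes with /i/ ([-round]) → [i]
/u/ harmonizes with /i/ ([-round]) → [ɯ]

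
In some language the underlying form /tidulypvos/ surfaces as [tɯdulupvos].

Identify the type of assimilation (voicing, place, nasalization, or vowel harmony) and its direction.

vowel harmony, regressive

/i/→[ɯ] /y/→[u].
Vowels agree with the last vowel, so the harmony is regressive.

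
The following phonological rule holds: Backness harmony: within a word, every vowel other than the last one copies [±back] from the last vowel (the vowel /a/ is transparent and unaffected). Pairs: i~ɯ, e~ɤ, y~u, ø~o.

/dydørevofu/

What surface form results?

/y/ harmonizes with /u/ ([+back]) → [u]
/ø/ harmonizes with /u/ ([+back]) → [o]
/e/ harmonizes with /u/ ([+back]) → [ɤ]

[dudorɤvofu]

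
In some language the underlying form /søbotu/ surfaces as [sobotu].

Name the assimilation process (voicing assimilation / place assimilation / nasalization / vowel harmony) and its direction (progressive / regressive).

vowel harmony, regressive

/ø/→[o].
Vowels agree with the last vowel, so the harmony is regressive.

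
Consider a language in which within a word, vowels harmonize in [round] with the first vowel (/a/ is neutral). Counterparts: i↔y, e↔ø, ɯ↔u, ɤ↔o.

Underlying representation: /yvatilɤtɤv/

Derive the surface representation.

/i/ harmonizes with /y/ ([+round]) → [y]
/ɤ/ harmonizes with /y/ ([+round]) → [o]
/ɤ/ harmonizes with /y/ ([+round]) → [o]

[yvatylotov]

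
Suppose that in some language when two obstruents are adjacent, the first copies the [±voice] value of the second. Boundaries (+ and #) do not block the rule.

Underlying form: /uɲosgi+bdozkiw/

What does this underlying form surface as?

/s/ before /g/ (voiced) → [z]
/z/ before /k/ (voiceless) → [s]

[uɲozgi+bdoskiw]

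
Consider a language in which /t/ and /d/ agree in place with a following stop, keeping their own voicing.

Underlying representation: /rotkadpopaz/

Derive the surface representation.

/t/ before /k/ (velar) → [k]
/d/ before /p/ (labial) → [b]

[rokkabpopaz]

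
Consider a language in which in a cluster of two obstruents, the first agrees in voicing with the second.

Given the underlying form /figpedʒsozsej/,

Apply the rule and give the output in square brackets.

[fikpetʃsossej]

/g/ before /p/ (voiceless) → [k]
/dʒ/ before /s/ (voiceless) → [tʃ]
/z/ before /s/ (voiceless) → [s]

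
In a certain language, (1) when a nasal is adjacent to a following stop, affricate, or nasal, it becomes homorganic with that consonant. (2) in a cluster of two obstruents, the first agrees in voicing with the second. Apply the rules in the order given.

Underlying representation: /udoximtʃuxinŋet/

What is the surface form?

[udoxiɲtʃuxiŋŋet]

Rule 1: /m/ before /tʃ/ (palatal) → [ɲ]
Rule 1: /n/ before /ŋ/ (velar) → [ŋ]
After rule 1: udoxiɲtʃuxiŋŋet
Rule 2: no segment meets the rule's conditions; no change.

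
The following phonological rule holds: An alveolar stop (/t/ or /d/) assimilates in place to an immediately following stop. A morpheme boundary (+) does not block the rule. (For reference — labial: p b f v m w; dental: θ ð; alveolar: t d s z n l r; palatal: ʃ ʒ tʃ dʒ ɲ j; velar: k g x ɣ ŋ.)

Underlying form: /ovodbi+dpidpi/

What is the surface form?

/d/ before /b/ (labial) → [b]
/d/ before /p/ (labial) → [b]
/d/ before /p/ (labial) → [b]

[ovobbi+bpibpi]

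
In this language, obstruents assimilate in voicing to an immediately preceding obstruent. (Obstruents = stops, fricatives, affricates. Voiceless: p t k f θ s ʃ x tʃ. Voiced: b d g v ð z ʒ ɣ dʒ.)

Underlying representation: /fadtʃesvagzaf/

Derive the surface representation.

/tʃ/ after /d/ (voiced) → [dʒ]
/v/ after /s/ (voiceless) → [f]

[faddʒesfagzaf]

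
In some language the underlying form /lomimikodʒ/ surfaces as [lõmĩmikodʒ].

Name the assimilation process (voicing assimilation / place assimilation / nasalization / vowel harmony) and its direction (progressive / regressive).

/o/→[õ] /i/→[ĩ].
Each target copies a feature from the following segment, so the direction is regressive.

nasalization, regressive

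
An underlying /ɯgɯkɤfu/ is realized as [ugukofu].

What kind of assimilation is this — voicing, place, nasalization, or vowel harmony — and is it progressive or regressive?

/ɯ/→[u] /ɯ/→[u] /ɤ/→[o].
Vowels agree with the last vowel, so the harmony is regressive.

vowel harmony, regressive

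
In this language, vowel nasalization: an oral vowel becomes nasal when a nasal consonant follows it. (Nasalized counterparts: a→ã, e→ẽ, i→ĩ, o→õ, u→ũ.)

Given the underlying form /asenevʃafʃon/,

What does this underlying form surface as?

[asẽnevʃafʃõn]

/e/ before nasal /n/ → [ẽ]
/o/ before nasal /n/ → [õ]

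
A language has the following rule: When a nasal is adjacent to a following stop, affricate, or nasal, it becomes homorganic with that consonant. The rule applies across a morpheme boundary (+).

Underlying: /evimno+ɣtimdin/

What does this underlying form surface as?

[evinno+ɣtindin]

/m/ before /n/ (alveolar) → [n]
/m/ before /d/ (alveolar) → [n]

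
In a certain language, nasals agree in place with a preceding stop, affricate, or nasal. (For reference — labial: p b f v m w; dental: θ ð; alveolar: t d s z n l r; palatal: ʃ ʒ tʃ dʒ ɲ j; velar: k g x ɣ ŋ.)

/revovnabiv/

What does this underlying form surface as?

no segment meets the rule's conditions; no change.

[revovnabiv]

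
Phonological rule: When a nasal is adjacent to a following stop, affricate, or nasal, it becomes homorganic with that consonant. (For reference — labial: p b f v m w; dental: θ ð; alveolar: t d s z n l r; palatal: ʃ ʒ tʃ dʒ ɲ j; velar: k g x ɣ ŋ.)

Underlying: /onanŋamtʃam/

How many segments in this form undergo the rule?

/n/ before /ŋ/ (velar) → [ŋ]
/m/ before /tʃ/ (palatal) → [ɲ]
2 segments change.

2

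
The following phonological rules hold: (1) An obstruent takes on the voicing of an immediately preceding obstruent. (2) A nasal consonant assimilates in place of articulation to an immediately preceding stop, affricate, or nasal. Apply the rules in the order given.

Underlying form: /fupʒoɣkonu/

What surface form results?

Rule 1: /ʒ/ after /p/ (voiceless) → [ʃ]
Rule 1: /k/ after /ɣ/ (voiced) → [g]
After rule 1: fupʃoɣgonu
Rule 2: no segment meets the rule's conditions; no change.

[fupʃoɣgonu]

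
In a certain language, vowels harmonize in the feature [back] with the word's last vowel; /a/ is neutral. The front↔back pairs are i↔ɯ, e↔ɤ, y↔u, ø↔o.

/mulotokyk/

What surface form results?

/u/ harmonizes with /y/ ([-back]) → [y]
/o/ harmonizes with /y/ ([-back]) → [ø]
/o/ harmonizes with /y/ ([-back]) → [ø]

[myløtøkyk]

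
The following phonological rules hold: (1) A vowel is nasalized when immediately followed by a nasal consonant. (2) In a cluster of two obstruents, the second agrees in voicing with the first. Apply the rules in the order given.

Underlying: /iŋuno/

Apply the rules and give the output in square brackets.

Rule 1: /i/ before nasal /ŋ/ → [ĩ]
Rule 1: /u/ before nasal /n/ → [ũ]
After rule 1: ĩŋũno
Rule 2: no segment meets the rule's conditions; no change.

[ĩŋũno]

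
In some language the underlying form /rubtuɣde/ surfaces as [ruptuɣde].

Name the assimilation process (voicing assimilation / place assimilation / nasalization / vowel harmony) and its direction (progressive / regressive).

voicing assimilation, regressive

/b/→[p].
Each target copies a feature from the following segment, so the direction is regressive.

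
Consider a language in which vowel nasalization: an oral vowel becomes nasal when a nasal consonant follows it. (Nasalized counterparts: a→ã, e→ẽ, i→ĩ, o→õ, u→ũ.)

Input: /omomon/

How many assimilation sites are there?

/o/ before nasal /m/ → [õ]
/o/ before nasal /m/ → [õ]
/o/ before nasal /n/ → [õ]
3 segments change.

3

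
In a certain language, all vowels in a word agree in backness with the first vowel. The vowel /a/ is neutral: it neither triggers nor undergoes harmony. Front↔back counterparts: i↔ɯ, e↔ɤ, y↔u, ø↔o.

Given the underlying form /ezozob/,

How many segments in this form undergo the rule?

2

/o/ harmonizes with /e/ ([-back]) → [ø]
/o/ harmonizes with /e/ ([-back]) → [ø]
2 segments change.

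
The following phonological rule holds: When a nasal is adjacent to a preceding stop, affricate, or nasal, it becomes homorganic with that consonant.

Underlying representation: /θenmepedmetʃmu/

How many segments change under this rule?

/m/ after /n/ (alveolar) → [n]
/m/ after /d/ (alveolar) → [n]
/m/ after /tʃ/ (palatal) → [ɲ]
3 segments change.

3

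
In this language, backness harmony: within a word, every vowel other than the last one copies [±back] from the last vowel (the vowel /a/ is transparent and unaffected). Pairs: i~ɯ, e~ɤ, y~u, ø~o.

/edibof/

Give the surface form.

[ɤdɯbof]

/e/ harmonizes with /o/ ([+back]) → [ɤ]
/i/ harmonizes with /o/ ([+back]) → [ɯ]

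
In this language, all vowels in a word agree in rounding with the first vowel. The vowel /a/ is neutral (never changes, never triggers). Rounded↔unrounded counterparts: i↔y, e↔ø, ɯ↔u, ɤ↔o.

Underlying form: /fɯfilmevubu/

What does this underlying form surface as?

/u/ harmonizes with /ɯ/ ([-round]) → [ɯ]
/u/ harmonizes with /ɯ/ ([-round]) → [ɯ]

[fɯfilmevɯbɯ]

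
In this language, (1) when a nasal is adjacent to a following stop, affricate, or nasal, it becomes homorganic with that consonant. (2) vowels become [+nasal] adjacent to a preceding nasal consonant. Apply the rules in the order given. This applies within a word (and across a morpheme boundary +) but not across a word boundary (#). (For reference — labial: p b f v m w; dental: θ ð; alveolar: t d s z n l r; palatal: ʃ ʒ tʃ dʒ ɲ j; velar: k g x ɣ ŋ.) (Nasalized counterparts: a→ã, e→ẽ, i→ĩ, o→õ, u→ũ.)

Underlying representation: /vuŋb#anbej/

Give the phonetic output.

[vumb#ambej]

Rule 1: /ŋ/ before /b/ (labial) → [m]
Rule 1: /n/ before /b/ (labial) → [m]
After rule 1: vumb#ambej
Rule 2: no segment meets the rule's conditions; no change.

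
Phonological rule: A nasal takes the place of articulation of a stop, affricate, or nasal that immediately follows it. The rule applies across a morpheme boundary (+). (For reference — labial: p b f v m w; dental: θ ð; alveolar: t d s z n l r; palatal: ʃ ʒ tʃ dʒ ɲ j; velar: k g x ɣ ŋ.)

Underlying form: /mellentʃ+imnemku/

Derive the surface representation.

/n/ before /tʃ/ (palatal) → [ɲ]
/m/ before /n/ (alveolar) → [n]
/m/ before /k/ (velar) → [ŋ]

[melleɲtʃ+inneŋku]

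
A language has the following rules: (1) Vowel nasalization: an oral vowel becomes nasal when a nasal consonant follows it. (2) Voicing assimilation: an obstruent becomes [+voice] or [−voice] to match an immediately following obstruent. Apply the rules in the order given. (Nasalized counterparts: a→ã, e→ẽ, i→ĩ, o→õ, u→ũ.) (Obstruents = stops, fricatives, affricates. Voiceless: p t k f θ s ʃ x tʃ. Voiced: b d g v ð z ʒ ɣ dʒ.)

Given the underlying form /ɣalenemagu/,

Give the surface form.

Rule 1: /e/ before nasal /n/ → [ẽ]
Rule 1: /e/ before nasal /m/ → [ẽ]
After rule 1: ɣalẽnẽmagu
Rule 2: no segment meets the rule's conditions; no change.

[ɣalẽnẽmagu]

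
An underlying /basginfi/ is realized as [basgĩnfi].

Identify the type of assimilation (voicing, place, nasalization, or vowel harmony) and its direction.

nasalization, regressive

/i/→[ĩ].
Each target copies a feature from the following segment, so the direction is regressive.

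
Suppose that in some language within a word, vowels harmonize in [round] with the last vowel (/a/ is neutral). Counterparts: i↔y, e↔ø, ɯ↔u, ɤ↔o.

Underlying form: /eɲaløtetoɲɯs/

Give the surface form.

/ø/ harmonizes with /ɯ/ ([-round]) → [e]
/o/ harmonizes with /ɯ/ ([-round]) → [ɤ]

[eɲaletetɤɲɯs]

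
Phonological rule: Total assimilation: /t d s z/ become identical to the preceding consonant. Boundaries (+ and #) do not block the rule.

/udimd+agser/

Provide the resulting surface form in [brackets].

/d/ after /m/ → [m] (total assimilation)
/s/ after /g/ → [g] (total assimilation)

[udimm+agger]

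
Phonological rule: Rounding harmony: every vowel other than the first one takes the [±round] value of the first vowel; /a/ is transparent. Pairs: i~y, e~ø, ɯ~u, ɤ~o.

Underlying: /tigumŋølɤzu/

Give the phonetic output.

[tigɯmŋelɤzɯ]

/u/ harmonizes with /i/ ([-round]) → [ɯ]
/ø/ harmonizes with /i/ ([-round]) → [e]
/u/ harmonizes with /i/ ([-round]) → [ɯ]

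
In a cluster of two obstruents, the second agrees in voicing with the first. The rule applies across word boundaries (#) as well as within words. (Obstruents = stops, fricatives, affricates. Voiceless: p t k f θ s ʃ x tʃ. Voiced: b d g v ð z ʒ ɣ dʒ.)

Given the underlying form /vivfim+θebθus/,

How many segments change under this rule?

/f/ after /v/ (voiced) → [v]
/θ/ after /b/ (voiced) → [ð]
2 segments change.

2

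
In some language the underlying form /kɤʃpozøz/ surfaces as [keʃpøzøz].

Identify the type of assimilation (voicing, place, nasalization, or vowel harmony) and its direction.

vowel harmony, regressive

/ɤ/→[e] /o/→[ø].
Vowels agree with the last vowel, so the harmony is regressive.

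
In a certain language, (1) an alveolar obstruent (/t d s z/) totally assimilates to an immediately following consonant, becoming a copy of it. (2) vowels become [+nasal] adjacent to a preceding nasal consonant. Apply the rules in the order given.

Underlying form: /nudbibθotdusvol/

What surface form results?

[nũbbibθodduvvol]

Rule 1: /d/ before /b/ → [b] (total assimilation)
Rule 1: /t/ before /d/ → [d] (total assimilation)
Rule 1: /s/ before /v/ → [v] (total assimilation)
After rule 1: nubbibθodduvvol
Rule 2: /u/ after nasal /n/ → [ũ]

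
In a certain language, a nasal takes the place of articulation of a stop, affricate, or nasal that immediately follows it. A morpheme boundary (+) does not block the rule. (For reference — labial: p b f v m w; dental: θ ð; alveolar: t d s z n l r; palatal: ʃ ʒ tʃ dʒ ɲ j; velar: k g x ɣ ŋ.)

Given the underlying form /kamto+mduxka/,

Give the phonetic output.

/m/ before /t/ (alveolar) → [n]
/m/ before /d/ (alveolar) → [n]

[kanto+nduxka]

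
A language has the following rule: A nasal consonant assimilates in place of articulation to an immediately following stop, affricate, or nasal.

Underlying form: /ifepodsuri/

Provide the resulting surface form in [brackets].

no segment meets the rule's conditions; no change.

[ifepodsuri]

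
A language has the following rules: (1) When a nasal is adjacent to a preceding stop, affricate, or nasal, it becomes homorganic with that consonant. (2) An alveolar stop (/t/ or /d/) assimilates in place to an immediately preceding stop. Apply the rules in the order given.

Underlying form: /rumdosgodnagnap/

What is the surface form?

[rumdosgodnagŋap]

Rule 1: /n/ after /g/ (velar) → [ŋ]
After rule 1: rumdosgodnagŋap
Rule 2: no segment meets the rule's conditions; no change.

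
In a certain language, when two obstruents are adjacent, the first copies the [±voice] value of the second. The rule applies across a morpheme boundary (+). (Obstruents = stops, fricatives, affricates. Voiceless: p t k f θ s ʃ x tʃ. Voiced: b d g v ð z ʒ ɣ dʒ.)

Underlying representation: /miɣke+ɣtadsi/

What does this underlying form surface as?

/ɣ/ before /k/ (voiceless) → [x]
/ɣ/ before /t/ (voiceless) → [x]
/d/ before /s/ (voiceless) → [t]

[mixke+xtatsi]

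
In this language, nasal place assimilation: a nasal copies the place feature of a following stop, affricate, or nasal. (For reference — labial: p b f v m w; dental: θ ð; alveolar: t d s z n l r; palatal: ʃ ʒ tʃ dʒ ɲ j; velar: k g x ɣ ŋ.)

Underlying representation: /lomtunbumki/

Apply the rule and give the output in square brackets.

[lontumbuŋki]

/m/ before /t/ (alveolar) → [n]
/n/ before /b/ (labial) → [m]
/m/ before /k/ (velar) → [ŋ]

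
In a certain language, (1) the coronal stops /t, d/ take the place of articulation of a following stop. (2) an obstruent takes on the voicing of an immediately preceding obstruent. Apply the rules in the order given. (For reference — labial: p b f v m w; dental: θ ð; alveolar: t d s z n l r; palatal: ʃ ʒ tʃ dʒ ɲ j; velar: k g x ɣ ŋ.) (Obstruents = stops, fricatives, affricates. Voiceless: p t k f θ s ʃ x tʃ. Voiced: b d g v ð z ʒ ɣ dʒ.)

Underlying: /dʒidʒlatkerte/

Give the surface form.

[dʒidʒlakkerte]

Rule 1: /t/ before /k/ (velar) → [k]
After rule 1: dʒidʒlakkerte
Rule 2: no segment meets the rule's conditions; no change.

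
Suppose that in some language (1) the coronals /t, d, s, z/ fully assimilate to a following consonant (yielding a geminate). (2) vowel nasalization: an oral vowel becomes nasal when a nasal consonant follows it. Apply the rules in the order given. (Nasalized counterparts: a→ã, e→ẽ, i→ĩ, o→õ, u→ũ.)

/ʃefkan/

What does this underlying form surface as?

[ʃefkãn]

Rule 1: no segment meets the rule's conditions; no change.
After rule 1: ʃefkan
Rule 2: /a/ before nasal /n/ → [ã]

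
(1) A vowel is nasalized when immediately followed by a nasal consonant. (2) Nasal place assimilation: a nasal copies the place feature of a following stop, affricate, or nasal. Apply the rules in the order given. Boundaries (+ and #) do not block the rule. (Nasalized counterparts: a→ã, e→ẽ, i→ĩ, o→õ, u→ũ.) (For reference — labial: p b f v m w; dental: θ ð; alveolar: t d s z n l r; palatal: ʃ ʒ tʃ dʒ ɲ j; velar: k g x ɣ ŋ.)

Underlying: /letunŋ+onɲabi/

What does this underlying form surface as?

[letũŋŋ+õɲɲabi]

Rule 1: /u/ before nasal /n/ → [ũ]
Rule 1: /o/ before nasal /n/ → [õ]
After rule 1: letũnŋ+õnɲabi
Rule 2: /n/ before /ŋ/ (velar) → [ŋ]
Rule 2: /n/ before /ɲ/ (palatal) → [ɲ]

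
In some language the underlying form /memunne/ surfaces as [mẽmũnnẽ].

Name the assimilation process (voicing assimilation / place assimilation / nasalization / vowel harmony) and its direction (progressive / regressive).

nasalization, progressive

/e/→[ẽ] /u/→[ũ] /e/→[ẽ].
Each target copies a feature from the preceding segment, so the direction is progressive.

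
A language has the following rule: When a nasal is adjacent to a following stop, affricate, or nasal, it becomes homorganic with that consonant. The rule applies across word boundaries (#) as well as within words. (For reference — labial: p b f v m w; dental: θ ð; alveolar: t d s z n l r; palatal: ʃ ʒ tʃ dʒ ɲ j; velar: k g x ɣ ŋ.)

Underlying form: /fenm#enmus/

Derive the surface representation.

[femm#emmus]

/n/ before /m/ (labial) → [m]
/n/ before /m/ (labial) → [m]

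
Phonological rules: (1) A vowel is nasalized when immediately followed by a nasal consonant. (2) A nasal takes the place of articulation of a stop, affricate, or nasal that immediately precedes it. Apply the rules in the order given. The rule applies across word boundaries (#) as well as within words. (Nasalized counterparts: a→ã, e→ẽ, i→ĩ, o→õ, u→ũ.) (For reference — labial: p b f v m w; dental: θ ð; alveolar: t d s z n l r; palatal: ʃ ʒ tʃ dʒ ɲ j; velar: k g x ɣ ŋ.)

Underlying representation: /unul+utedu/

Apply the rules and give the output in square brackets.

Rule 1: /u/ before nasal /n/ → [ũ]
After rule 1: ũnul+utedu
Rule 2: no segment meets the rule's conditions; no change.

[ũnul+utedu]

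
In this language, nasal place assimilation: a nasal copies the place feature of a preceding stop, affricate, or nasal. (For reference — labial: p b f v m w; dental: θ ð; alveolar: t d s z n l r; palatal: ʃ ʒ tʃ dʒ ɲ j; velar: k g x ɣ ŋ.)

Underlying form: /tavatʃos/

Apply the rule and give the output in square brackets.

no segment meets the rule's conditions; no change.

[tavatʃos]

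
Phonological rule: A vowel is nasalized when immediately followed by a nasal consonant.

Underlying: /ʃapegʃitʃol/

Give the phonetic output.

no segment meets the rule's conditions; no change.

[ʃapegʃitʃol]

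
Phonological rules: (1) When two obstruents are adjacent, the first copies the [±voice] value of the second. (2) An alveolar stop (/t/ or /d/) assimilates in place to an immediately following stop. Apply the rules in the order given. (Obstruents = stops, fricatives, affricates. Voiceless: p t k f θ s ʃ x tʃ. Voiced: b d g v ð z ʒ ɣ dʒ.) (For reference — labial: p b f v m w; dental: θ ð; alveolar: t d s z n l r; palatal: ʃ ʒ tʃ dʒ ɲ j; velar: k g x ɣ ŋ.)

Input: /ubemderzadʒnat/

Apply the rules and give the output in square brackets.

Rule 1: no segment meets the rule's conditions; no change.
After rule 1: ubemderzadʒnat
Rule 2: no segment meets the rule's conditions; no change.

[ubemderzadʒnat]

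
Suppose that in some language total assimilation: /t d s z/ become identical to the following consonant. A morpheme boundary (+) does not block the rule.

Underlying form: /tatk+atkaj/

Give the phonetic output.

/t/ before /k/ → [k] (total assimilation)
/t/ before /k/ → [k] (total assimilation)

[takk+akkaj]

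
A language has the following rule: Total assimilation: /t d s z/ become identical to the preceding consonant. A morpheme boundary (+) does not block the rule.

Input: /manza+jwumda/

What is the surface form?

/z/ after /n/ → [n] (total assimilation)
/d/ after /m/ → [m] (total assimilation)

[manna+jwumma]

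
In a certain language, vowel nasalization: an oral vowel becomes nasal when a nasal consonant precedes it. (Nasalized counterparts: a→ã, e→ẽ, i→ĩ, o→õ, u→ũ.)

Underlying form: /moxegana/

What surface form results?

[mõxeganã]

/o/ after nasal /m/ → [õ]
/a/ after nasal /n/ → [ã]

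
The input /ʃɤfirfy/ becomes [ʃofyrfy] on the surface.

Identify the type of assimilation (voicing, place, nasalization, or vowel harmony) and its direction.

vowel harmony, regressive

/ɤ/→[o] /i/→[y].
Vowels agree with the last vowel, so the harmony is regressive.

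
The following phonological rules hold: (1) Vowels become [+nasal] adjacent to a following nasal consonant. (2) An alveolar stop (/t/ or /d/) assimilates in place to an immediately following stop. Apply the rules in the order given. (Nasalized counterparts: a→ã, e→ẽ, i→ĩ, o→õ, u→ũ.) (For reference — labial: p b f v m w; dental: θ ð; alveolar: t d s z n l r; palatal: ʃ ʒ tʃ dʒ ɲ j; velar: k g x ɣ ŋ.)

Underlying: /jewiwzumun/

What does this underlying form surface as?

Rule 1: /u/ before nasal /m/ → [ũ]
Rule 1: /u/ before nasal /n/ → [ũ]
After rule 1: jewiwzũmũn
Rule 2: no segment meets the rule's conditions; no change.

[jewiwzũmũn]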